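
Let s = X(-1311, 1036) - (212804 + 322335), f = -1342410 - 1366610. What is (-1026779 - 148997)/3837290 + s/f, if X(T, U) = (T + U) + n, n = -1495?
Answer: -112492516291/1039529535580 ≈ -0.10821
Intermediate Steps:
X(T, U) = -1495 + T + U (X(T, U) = (T + U) - 1495 = -1495 + T + U)
f = -2709020
s = -536909 (s = (-1495 - 1311 + 1036) - (212804 + 322335) = -1770 - 1*535139 = -1770 - 535139 = -536909)
(-1026779 - 148997)/3837290 + s/f = (-1026779 - 148997)/3837290 - 536909/(-2709020) = -1175776*1/3837290 - 536909*(-1/2709020) = -587888/1918645 + 536909/2709020 = -112492516291/1039529535580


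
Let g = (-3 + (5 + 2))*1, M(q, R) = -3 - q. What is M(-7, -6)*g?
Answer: 16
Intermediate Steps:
g = 4 (g = (-3 + 7)*1 = 4*1 = 4)
M(-7, -6)*g = (-3 - 1*(-7))*4 = (-3 + 7)*4 = 4*4 = 16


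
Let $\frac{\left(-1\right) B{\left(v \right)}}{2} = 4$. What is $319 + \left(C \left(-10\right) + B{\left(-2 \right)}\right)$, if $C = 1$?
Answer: $301$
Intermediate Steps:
$B{\left(v \right)} = -8$ ($B{\left(v \right)} = \left(-2\right) 4 = -8$)
$319 + \left(C \left(-10\right) + B{\left(-2 \right)}\right) = 319 + \left(1 \left(-10\right) - 8\right) = 319 - 18 = 301$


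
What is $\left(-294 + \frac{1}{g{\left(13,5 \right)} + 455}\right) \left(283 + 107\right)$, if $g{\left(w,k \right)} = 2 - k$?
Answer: $- \frac{25912965}{226} \approx -1.1466 \cdot 10^{5}$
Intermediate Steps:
$\left(-294 + \frac{1}{g{\left(13,5 \right)} + 455}\right) \left(283 + 107\right) = \left(-294 + \frac{1}{\left(2 - 5\right) + 455}\right) \left(283 + 107\right) = \left(-294 + \frac{1}{\left(2 - 5\right) + 455}\right) 390 = \left(-294 + \frac{1}{-3 + 455}\right) 390 = \left(-294 + \frac{1}{452}\right) 390 = \left(- \frac{132887}{452}\right) 390 = - \frac{25912965}{226}$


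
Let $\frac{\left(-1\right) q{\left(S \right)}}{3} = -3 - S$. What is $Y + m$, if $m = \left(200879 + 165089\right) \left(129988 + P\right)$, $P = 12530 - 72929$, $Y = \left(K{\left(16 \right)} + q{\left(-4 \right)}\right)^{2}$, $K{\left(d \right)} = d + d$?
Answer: $25467347993$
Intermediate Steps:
$q{\left(S \right)} = 9 + 3 S$ ($q{\left(S \right)} = - 3 \left(-3 - S\right) = 9 + 3 S$)
$K{\left(d \right)} = 2 d$
$Y = 841$ ($Y = \left(2 \cdot 16 + \left(9 + 3 \left(-4\right)\right)\right)^{2} = \left(32 + \left(9 - 12\right)\right)^{2} = \left(32 - 3\right)^{2} = 29^{2} = 841$)
$P = -60399$ ($P = 12530 - 72929 = -60399$)
$m = 25467347152$ ($m = \left(200879 + 165089\right) \left(129988 - 60399\right) = 365968 \cdot 69589 = 25467347152$)
$Y + m = 841 + 25467347152 = 25467347993$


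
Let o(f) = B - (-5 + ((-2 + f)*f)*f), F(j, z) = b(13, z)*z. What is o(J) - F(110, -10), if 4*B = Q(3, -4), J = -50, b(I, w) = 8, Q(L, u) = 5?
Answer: 520345/4 ≈ 1.3009e+5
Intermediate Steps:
B = 5/4 (B = (¼)*5 = 5/4 ≈ 1.2500)
F(j, z) = 8*z
o(f) = 25/4 - f²*(-2 + f) (o(f) = 5/4 - (-5 + ((-2 + f)*f)*f) = 5/4 - (-5 + (f*(-2 + f))*f) = 5/4 - (-5 + f²*(-2 + f)) = 5/4 + (5 - f²*(-2 + f)) = 25/4 - f²*(-2 + f))
o(J) - F(110, -10) = (25/4 - 1*(-50)³ + 2*(-50)²) - 8*(-10) = (25/4 - 1*(-125000) + 2*2500) - 1*(-80) = (25/4 + 125000 + 5000) + 80 = 520025/4 + 80 = 520345/4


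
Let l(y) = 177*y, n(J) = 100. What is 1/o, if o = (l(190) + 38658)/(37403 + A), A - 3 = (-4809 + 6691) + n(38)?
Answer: 9847/18072 ≈ 0.54488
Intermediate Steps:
A = 1985 (A = 3 + ((-4809 + 6691) + 100) = 3 + (1882 + 100) = 3 + 1982 = 1985)
o = 18072/9847 (o = (177*190 + 38658)/(37403 + 1985) = (33630 + 38658)/39388 = 72288*(1/39388) = 18072/9847 ≈ 1.8353)
1/o = 1/(18072/9847) = 9847/18072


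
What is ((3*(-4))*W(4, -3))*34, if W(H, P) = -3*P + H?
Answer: -5304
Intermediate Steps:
W(H, P) = H - 3*P
((3*(-4))*W(4, -3))*34 = ((3*(-4))*(4 - 3*(-3)))*34 = -12*(4 + 9)*34 = -12*13*34 = -156*34 = -5304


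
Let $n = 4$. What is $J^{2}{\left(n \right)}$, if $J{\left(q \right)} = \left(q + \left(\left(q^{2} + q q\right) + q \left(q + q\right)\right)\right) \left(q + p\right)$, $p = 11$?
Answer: $1040400$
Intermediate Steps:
$J{\left(q \right)} = \left(11 + q\right) \left(q + 4 q^{2}\right)$ ($J{\left(q \right)} = \left(q + \left(\left(q^{2} + q q\right) + q \left(q + q\right)\right)\right) \left(q + 11\right) = \left(q + \left(\left(q^{2} + q^{2}\right) + q 2 q\right)\right) \left(11 + q\right) = \left(q + \left(2 q^{2} + 2 q^{2}\right)\right) \left(11 + q\right) = \left(q + 4 q^{2}\right) \left(11 + q\right) = \left(11 + q\right) \left(q + 4 q^{2}\right)$)
$J^{2}{\left(n \right)} = \left(4 \left(11 + 4 \cdot 4^{2} + 45 \cdot 4\right)\right)^{2} = \left(4 \left(11 + 4 \cdot 16 + 180\right)\right)^{2} = \left(4 \left(11 + 64 + 180\right)\right)^{2} = \left(4 \cdot 255\right)^{2} = 1020^{2} = 1040400$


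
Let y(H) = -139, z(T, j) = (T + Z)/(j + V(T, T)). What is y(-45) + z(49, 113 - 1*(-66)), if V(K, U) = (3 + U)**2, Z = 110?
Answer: -133526/961 ≈ -138.94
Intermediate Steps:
z(T, j) = (110 + T)/(j + (3 + T)**2) (z(T, j) = (T + 110)/(j + (3 + T)**2) = (110 + T)/(j + (3 + T)**2))
y(-45) + z(49, 113 - 1*(-66)) = -139 + (110 + 49)/((113 - 1*(-66)) + (3 + 49)**2) = -139 + 159/((113 + 66) + 52**2) = -139 + 159/(179 + 2704) = -139 + 159/2883 = -139 + (1/2883)*159 = -139 + 53/961 = -133526/961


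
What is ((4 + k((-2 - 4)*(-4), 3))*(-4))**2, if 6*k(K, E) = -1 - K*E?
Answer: 9604/9 ≈ 1067.1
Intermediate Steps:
k(K, E) = -1/6 - E*K/6 (k(K, E) = (-1 - K*E)/6 = (-1 - E*K)/6 = -1/6 - E*K/6)
((4 + k((-2 - 4)*(-4), 3))*(-4))**2 = ((4 + (-1/6 - 1/6*3*(-2 - 4)*(-4)))*(-4))**2 = ((4 + (-1/6 - 1/6*3*(-6*(-4))))*(-4))**2 = ((4 + (-1/6 - 1/6*3*24))*(-4))**2 = ((4 + (-1/6 - 12))*(-4))**2 = ((4 - 73/6)*(-4))**2 = (-49/6*(-4))**2 = (98/3)**2 = 9604/9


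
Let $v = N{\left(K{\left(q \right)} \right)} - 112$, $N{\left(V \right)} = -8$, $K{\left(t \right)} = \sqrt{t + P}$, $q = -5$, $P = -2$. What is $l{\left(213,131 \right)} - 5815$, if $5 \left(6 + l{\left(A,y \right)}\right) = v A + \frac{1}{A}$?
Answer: $- \frac{11643644}{1065} \approx -10933.0$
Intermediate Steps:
$K{\left(t \right)} = \sqrt{-2 + t}$ ($K{\left(t \right)} = \sqrt{t - 2} = \sqrt{-2 + t}$)
$v = -120$ ($v = -8 - 112 = -120$)
$l{\left(A,y \right)} = -6 - 24 A + \frac{1}{5 A}$ ($l{\left(A,y \right)} = -6 + \frac{- 120 A + \frac{1}{A}}{5} = -6 + \frac{\frac{1}{A} - 120 A}{5} = -6 - \left(24 A - \frac{1}{5 A}\right) = -6 - 24 A + \frac{1}{5 A}$)
$l{\left(213,131 \right)} - 5815 = \left(-6 - 5112 + \frac{1}{5 \cdot 213}\right) - 5815 = \left(-6 - 5112 + \frac{1}{5} \cdot \frac{1}{213}\right) + \left(-17444 + 11629\right) = \left(-6 - 5112 + \frac{1}{1065}\right) - 5815 = - \frac{5450669}{1065} - 5815 = - \frac{11643644}{1065}$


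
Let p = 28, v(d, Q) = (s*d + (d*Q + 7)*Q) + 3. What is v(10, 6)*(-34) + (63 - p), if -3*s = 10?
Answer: -37805/3 ≈ -12602.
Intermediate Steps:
s = -10/3 (s = -⅓*10 = -10/3 ≈ -3.3333)
v(d, Q) = 3 - 10*d/3 + Q*(7 + Q*d) (v(d, Q) = (-10*d/3 + (d*Q + 7)*Q) + 3 = (-10*d/3 + (Q*d + 7)*Q) + 3 = (-10*d/3 + (7 + Q*d)*Q) + 3 = (-10*d/3 + Q*(7 + Q*d)) + 3 = 3 - 10*d/3 + Q*(7 + Q*d))
v(10, 6)*(-34) + (63 - p) = (3 + 7*6 - 10/3*10 + 10*6²)*(-34) + (63 - 1*28) = (3 + 42 - 100/3 + 10*36)*(-34) + (63 - 28) = (3 + 42 - 100/3 + 360)*(-34) + 35 = (1115/3)*(-34) + 35 = -37910/3 + 35 = -37805/3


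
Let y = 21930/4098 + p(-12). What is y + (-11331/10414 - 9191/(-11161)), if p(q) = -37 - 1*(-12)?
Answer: -1580817774891/79385536682 ≈ -19.913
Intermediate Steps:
p(q) = -25 (p(q) = -37 + 12 = -25)
y = -13420/683 (y = 21930/4098 - 25 = 21930*(1/4098) - 25 = 3655/683 - 25 = -13420/683 ≈ -19.649)
y + (-11331/10414 - 9191/(-11161)) = -13420/683 + (-11331/10414 - 9191/(-11161)) = -13420/683 + (-11331*1/10414 - 9191*(-1/11161)) = -13420/683 + (-11331/10414 + 9191/11161) = -13420/683 - 30750217/116230654 = -1580817774891/79385536682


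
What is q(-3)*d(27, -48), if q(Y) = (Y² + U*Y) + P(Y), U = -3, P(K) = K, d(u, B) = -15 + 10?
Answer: -75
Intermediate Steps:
d(u, B) = -5
q(Y) = Y² - 2*Y (q(Y) = (Y² - 3*Y) + Y = Y² - 2*Y)
q(-3)*d(27, -48) = -3*(-2 - 3)*(-5) = -3*(-5)*(-5) = 15*(-5) = -75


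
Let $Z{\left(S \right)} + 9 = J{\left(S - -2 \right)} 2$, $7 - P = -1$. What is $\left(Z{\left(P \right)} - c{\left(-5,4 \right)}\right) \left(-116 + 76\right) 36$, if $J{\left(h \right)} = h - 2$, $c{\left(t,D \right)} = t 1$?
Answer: $-17280$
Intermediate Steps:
$P = 8$ ($P = 7 - -1 = 7 + 1 = 8$)
$c{\left(t,D \right)} = t$
$J{\left(h \right)} = -2 + h$ ($J{\left(h \right)} = h - 2 = -2 + h$)
$Z{\left(S \right)} = -9 + 2 S$ ($Z{\left(S \right)} = -9 + \left(-2 + \left(S - -2\right)\right) 2 = -9 + \left(-2 + \left(S + 2\right)\right) 2 = -9 + \left(-2 + \left(2 + S\right)\right) 2 = -9 + S 2 = -9 + 2 S$)
$\left(Z{\left(P \right)} - c{\left(-5,4 \right)}\right) \left(-116 + 76\right) 36 = \left(\left(-9 + 2 \cdot 8\right) - -5\right) \left(-116 + 76\right) 36 = \left(\left(-9 + 16\right) + 5\right) \left(\left(-40\right) 36\right) = \left(7 + 5\right) \left(-1440\right) = 12 \left(-1440\right) = -17280$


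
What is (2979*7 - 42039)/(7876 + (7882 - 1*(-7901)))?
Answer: -21186/23659 ≈ -0.89547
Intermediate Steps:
(2979*7 - 42039)/(7876 + (7882 - 1*(-7901))) = (20853 - 42039)/(7876 + (7882 + 7901)) = -21186/(7876 + 15783) = -21186/23659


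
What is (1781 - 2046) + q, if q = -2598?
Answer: -2863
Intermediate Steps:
(1781 - 2046) + q = (1781 - 2046) - 2598 = -265 - 2598 = -2863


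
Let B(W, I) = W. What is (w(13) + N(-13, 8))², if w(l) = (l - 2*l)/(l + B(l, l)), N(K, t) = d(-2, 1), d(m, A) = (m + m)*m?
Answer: 225/4 ≈ 56.250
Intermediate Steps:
d(m, A) = 2*m² (d(m, A) = (2*m)*m = 2*m²)
N(K, t) = 8 (N(K, t) = 2*(-2)² = 2*4 = 8)
w(l) = -½ (w(l) = (l - 2*l)/(l + l) = (-l)/((2*l)) = (-l)*(1/(2*l)) = -½)
(w(13) + N(-13, 8))² = (-½ + 8)² = (15/2)² = 225/4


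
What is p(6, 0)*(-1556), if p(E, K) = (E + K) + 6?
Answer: -18672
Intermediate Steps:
p(E, K) = 6 + E + K
p(6, 0)*(-1556) = (6 + 6 + 0)*(-1556) = 12*(-1556) = -18672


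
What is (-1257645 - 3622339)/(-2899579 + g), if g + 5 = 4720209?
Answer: -4879984/1820625 ≈ -2.6804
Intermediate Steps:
g = 4720204 (g = -5 + 4720209 = 4720204)
(-1257645 - 3622339)/(-2899579 + g) = (-1257645 - 3622339)/(-2899579 + 4720204) = -4879984/1820625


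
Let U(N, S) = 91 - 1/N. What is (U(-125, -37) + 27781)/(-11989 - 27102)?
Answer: -3484001/4886375 ≈ -0.71300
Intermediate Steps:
(U(-125, -37) + 27781)/(-11989 - 27102) = ((91 - 1/(-125)) + 27781)/(-11989 - 27102) = ((91 - 1*(-1/125)) + 27781)/(-39091) = ((91 + 1/125) + 27781)*(-1/39091) = (11376/125 + 27781)*(-1/39091) = (3484001/125)*(-1/39091) = -3484001/4886375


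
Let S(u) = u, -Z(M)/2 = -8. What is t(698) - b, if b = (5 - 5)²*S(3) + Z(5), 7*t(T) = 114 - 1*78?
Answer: -76/7 ≈ -10.857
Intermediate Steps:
Z(M) = 16 (Z(M) = -2*(-8) = 16)
t(T) = 36/7 (t(T) = (114 - 1*78)/7 = (114 - 78)/7 = (⅐)*36 = 36/7)
b = 16 (b = (5 - 5)²*3 + 16 = 0²*3 + 16 = 0*3 + 16 = 0 + 16 = 16)
t(698) - b = 36/7 - 1*16 = 36/7 - 16 = -76/7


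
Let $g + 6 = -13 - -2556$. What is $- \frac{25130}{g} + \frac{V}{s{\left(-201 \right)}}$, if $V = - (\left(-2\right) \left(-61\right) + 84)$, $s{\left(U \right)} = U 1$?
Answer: $- \frac{4528508}{509937} \approx -8.8805$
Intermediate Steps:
$g = 2537$ ($g = -6 - -2543 = -6 + \left(-13 + 2556\right) = -6 + 2543 = 2537$)
$s{\left(U \right)} = U$
$V = -206$ ($V = - (122 + 84) = \left(-1\right) 206 = -206$)
$- \frac{25130}{g} + \frac{V}{s{\left(-201 \right)}} = - \frac{25130}{2537} - \frac{206}{-201} = \left(-25130\right) \frac{1}{2537} - - \frac{206}{201} = - \frac{25130}{2537} + \frac{206}{201} = - \frac{4528508}{509937}$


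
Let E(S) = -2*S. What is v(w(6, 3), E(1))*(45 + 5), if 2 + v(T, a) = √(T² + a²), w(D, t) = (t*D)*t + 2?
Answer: -100 + 100*√785 ≈ 2701.8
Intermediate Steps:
w(D, t) = 2 + D*t² (w(D, t) = (D*t)*t + 2 = D*t² + 2 = 2 + D*t²)
v(T, a) = -2 + √(T² + a²)
v(w(6, 3), E(1))*(45 + 5) = (-2 + √((2 + 6*3²)² + (-2*1)²))*(45 + 5) = (-2 + √((2 + 6*9)² + (-2)²))*50 = (-2 + √((2 + 54)² + 4))*50 = (-2 + √(56² + 4))*50 = (-2 + √(3136 + 4))*50 = (-2 + √3140)*50 = (-2 + 2*√785)*50 = -100 + 100*√785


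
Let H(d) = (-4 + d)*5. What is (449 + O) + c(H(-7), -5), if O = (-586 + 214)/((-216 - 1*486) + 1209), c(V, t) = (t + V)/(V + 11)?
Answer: 835862/1859 ≈ 449.63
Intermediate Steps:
H(d) = -20 + 5*d
c(V, t) = (V + t)/(11 + V)
O = -124/169 (O = -372/((-216 - 486) + 1209) = -372/(-702 + 1209) = -372/507 = -372*1/507 = -124/169 ≈ -0.73373)
(449 + O) + c(H(-7), -5) = (449 - 124/169) + ((-20 + 5*(-7)) - 5)/(11 + (-20 + 5*(-7))) = 75757/169 + ((-20 - 35) - 5)/(11 + (-20 - 35)) = 75757/169 + (-55 - 5)/(11 - 55) = 75757/169 - 60/(-44) = 75757/169 - 1/44*(-60) = 75757/169 + 15/11 = 835862/1859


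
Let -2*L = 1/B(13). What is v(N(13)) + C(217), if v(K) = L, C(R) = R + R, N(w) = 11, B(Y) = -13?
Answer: 11285/26 ≈ 434.04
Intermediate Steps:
C(R) = 2*R
L = 1/26 (L = -½/(-13) = -½*(-1/13) = 1/26 ≈ 0.038462)
v(K) = 1/26
v(N(13)) + C(217) = 1/26 + 2*217 = 1/26 + 434 = 11285/26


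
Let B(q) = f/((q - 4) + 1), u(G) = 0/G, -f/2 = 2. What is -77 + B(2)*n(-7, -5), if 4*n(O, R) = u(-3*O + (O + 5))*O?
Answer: -77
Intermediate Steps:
f = -4 (f = -2*2 = -4)
u(G) = 0
n(O, R) = 0 (n(O, R) = (0*O)/4 = (¼)*0 = 0)
B(q) = -4/(-3 + q) (B(q) = -4/((q - 4) + 1) = -4/((-4 + q) + 1) = -4/(-3 + q))
-77 + B(2)*n(-7, -5) = -77 - 4/(-3 + 2)*0 = -77 - 4/(-1)*0 = -77 - 4*(-1)*0 = -77 + 4*0 = -77 + 0 = -77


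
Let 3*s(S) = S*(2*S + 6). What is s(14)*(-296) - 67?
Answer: -141097/3 ≈ -47032.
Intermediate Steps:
s(S) = S*(6 + 2*S)/3 (s(S) = (S*(2*S + 6))/3 = (S*(6 + 2*S))/3 = S*(6 + 2*S)/3)
s(14)*(-296) - 67 = ((2/3)*14*(3 + 14))*(-296) - 67 = ((2/3)*14*17)*(-296) - 67 = (476/3)*(-296) - 67 = -140896/3 - 67 = -141097/3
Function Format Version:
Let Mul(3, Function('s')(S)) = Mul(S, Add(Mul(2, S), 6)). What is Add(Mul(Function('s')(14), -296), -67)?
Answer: Rational(-141097, 3) ≈ -47032.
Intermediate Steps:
Function('s')(S) = Mul(Rational(1, 3), S, Add(6, Mul(2, S))) (Function('s')(S) = Mul(Rational(1, 3), Mul(S, Add(Mul(2, S), 6))) = Mul(Rational(1, 3), Mul(S, Add(6, Mul(2, S)))) = Mul(Rational(1, 3), S, Add(6, Mul(2, S))))
Add(Mul(Function('s')(14), -296), -67) = Add(Mul(Mul(Rational(2, 3), 14, Add(3, 14)), -296), -67) = Add(Mul(Mul(Rational(2, 3), 14, 17), -296), -67) = Add(Mul(Rational(476, 3), -296), -67) = Add(Rational(-140896, 3), -67) = Rational(-141097, 3)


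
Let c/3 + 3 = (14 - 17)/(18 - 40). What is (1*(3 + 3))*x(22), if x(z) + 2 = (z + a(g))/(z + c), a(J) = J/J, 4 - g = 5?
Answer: -504/295 ≈ -1.7085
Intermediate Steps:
g = -1 (g = 4 - 1*5 = 4 - 5 = -1)
c = -189/22 (c = -9 + 3*((14 - 17)/(18 - 40)) = -9 + 3*(-3/(-22)) = -9 + 3*(-3*(-1/22)) = -9 + 3*(3/22) = -9 + 9/22 = -189/22 ≈ -8.5909)
a(J) = 1
x(z) = -2 + (1 + z)/(-189/22 + z) (x(z) = -2 + (z + 1)/(z - 189/22) = -2 + (1 + z)/(-189/22 + z))
(1*(3 + 3))*x(22) = (1*(3 + 3))*(2*(200 - 11*22)/(-189 + 22*22)) = (1*6)*(2*(200 - 242)/(-189 + 484)) = 6*(2*(-42)/295) = 6*(2*(1/295)*(-42)) = 6*(-84/295) = -504/295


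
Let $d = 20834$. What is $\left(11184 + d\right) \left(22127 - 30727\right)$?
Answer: $-275354800$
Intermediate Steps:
$\left(11184 + d\right) \left(22127 - 30727\right) = \left(11184 + 20834\right) \left(22127 - 30727\right) = 32018 \left(-8600\right) = -275354800$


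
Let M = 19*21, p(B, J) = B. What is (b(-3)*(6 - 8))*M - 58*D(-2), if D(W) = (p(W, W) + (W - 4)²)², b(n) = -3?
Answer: -64654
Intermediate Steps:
D(W) = (W + (-4 + W)²)² (D(W) = (W + (W - 4)²)² = (W + (-4 + W)²)²)
M = 399
(b(-3)*(6 - 8))*M - 58*D(-2) = -3*(6 - 8)*399 - 58*(-2 + (-4 - 2)²)² = -3*(-2)*399 - 58*(-2 + (-6)²)² = 6*399 - 58*(-2 + 36)² = 2394 - 58*34² = 2394 - 58*1156 = 2394 - 67048 = -64654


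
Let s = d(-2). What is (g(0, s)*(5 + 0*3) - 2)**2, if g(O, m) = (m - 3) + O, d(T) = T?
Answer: 729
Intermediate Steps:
s = -2
g(O, m) = -3 + O + m (g(O, m) = (-3 + m) + O = -3 + O + m)
(g(0, s)*(5 + 0*3) - 2)**2 = ((-3 + 0 - 2)*(5 + 0*3) - 2)**2 = (-5*(5 + 0) - 2)**2 = (-5*5 - 2)**2 = (-25 - 2)**2 = (-27)**2 = 729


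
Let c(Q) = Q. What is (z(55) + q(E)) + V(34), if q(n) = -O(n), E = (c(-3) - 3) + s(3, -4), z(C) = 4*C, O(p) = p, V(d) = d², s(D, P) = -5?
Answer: 1387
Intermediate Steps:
E = -11 (E = (-3 - 3) - 5 = -6 - 5 = -11)
q(n) = -n
(z(55) + q(E)) + V(34) = (4*55 - 1*(-11)) + 34² = (220 + 11) + 1156 = 231 + 1156 = 1387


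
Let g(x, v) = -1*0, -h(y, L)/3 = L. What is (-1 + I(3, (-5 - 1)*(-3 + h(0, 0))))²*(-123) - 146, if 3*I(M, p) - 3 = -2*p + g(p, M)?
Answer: -17858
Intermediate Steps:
h(y, L) = -3*L
g(x, v) = 0
I(M, p) = 1 - 2*p/3 (I(M, p) = 1 + (-2*p + 0)/3 = 1 + (-2*p)/3 = 1 - 2*p/3)
(-1 + I(3, (-5 - 1)*(-3 + h(0, 0))))²*(-123) - 146 = (-1 + (1 - 2*(-5 - 1)*(-3 - 3*0)/3))²*(-123) - 146 = (-1 + (1 - (-4)*(-3 + 0)))²*(-123) - 146 = (-1 + (1 - (-4)*(-3)))²*(-123) - 146 = (-1 + (1 - ⅔*18))²*(-123) - 146 = (-1 + (1 - 12))²*(-123) - 146 = (-1 - 11)²*(-123) - 146 = (-12)²*(-123) - 146 = 144*(-123) - 146 = -17712 - 146 = -17858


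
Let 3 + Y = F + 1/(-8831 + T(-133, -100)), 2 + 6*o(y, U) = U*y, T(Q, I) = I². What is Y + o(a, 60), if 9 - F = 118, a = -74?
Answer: -2989130/3507 ≈ -852.33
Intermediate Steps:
F = -109 (F = 9 - 1*118 = 9 - 118 = -109)
o(y, U) = -⅓ + U*y/6 (o(y, U) = -⅓ + (U*y)/6 = -⅓ + U*y/6)
Y = -130927/1169 (Y = -3 + (-109 + 1/(-8831 + (-100)²)) = -3 + (-109 + 1/(-8831 + 10000)) = -3 + (-109 + 1/1169) = -3 - 127420/1169 = -130927/1169 ≈ -112.00)
Y + o(a, 60) = -130927/1169 + (-⅓ + (⅙)*60*(-74)) = -130927/1169 + (-⅓ - 740) = -130927/1169 - 2221/3 = -2989130/3507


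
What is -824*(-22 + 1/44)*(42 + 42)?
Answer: 16732968/11 ≈ 1.5212e+6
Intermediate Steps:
-824*(-22 + 1/44)*(42 + 42) = -824*(-22 + 1/44)*84 = -(-199202)*84/11 = -824*(-20307/11) = 16732968/11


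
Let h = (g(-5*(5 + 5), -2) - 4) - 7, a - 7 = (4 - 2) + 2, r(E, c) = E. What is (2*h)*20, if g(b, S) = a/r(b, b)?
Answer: -2244/5 ≈ -448.80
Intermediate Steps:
a = 11 (a = 7 + ((4 - 2) + 2) = 7 + (2 + 2) = 7 + 4 = 11)
g(b, S) = 11/b
h = -561/50 (h = (11/((-5*(5 + 5))) - 4) - 7 = (11/((-5*10)) - 4) - 7 = (11/(-50) - 4) - 7 = (11*(-1/50) - 4) - 7 = (-11/50 - 4) - 7 = -211/50 - 7 = -561/50 ≈ -11.220)
(2*h)*20 = (2*(-561/50))*20 = -561/25*20 = -2244/5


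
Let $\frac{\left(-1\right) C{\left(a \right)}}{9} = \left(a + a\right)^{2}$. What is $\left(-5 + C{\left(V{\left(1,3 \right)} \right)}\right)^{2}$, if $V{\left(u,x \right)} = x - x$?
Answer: $25$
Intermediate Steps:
$V{\left(u,x \right)} = 0$
$C{\left(a \right)} = - 36 a^{2}$ ($C{\left(a \right)} = - 9 \left(a + a\right)^{2} = - 9 \left(2 a\right)^{2} = - 9 \cdot 4 a^{2} = - 36 a^{2}$)
$\left(-5 + C{\left(V{\left(1,3 \right)} \right)}\right)^{2} = \left(-5 - 36 \cdot 0^{2}\right)^{2} = \left(-5 - 0\right)^{2} = \left(-5 + 0\right)^{2} = \left(-5\right)^{2} = 25$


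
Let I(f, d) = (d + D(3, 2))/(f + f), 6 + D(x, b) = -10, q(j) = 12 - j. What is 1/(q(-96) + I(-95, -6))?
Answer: 95/10271 ≈ 0.0092493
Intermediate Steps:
D(x, b) = -16 (D(x, b) = -6 - 10 = -16)
I(f, d) = (-16 + d)/(2*f) (I(f, d) = (d - 16)/(f + f) = (-16 + d)/((2*f)) = (-16 + d)*(1/(2*f)) = (-16 + d)/(2*f))
1/(q(-96) + I(-95, -6)) = 1/((12 - 1*(-96)) + (½)*(-16 - 6)/(-95)) = 1/((12 + 96) + (½)*(-1/95)*(-22)) = 1/(108 + 11/95) = 1/(10271/95) = 95/10271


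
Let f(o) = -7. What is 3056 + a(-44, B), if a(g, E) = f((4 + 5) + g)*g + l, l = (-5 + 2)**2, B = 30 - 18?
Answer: 3373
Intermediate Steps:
B = 12
l = 9 (l = (-3)**2 = 9)
a(g, E) = 9 - 7*g (a(g, E) = -7*g + 9 = 9 - 7*g)
3056 + a(-44, B) = 3056 + (9 - 7*(-44)) = 3056 + (9 + 308) = 3056 + 317 = 3373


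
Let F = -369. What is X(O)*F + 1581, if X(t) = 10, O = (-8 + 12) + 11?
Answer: -2109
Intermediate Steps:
O = 15 (O = 4 + 11 = 15)
X(O)*F + 1581 = 10*(-369) + 1581 = -3690 + 1581 = -2109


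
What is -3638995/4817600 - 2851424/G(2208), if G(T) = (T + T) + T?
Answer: -86007031033/199448640 ≈ -431.22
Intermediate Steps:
G(T) = 3*T (G(T) = 2*T + T = 3*T)
-3638995/4817600 - 2851424/G(2208) = -3638995/4817600 - 2851424/(3*2208) = -3638995*1/4817600 - 2851424/6624 = -727799/963520 - 2851424*1/6624 = -727799/963520 - 89107/207 = -86007031033/199448640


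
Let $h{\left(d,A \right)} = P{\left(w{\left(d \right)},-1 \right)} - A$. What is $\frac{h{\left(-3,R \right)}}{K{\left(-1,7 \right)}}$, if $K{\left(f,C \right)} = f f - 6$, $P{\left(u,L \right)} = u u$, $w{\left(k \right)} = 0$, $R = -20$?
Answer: $-4$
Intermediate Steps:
$P{\left(u,L \right)} = u^{2}$
$h{\left(d,A \right)} = - A$ ($h{\left(d,A \right)} = 0^{2} - A = 0 - A = - A$)
$K{\left(f,C \right)} = -6 + f^{2}$ ($K{\left(f,C \right)} = f^{2} - 6 = -6 + f^{2}$)
$\frac{h{\left(-3,R \right)}}{K{\left(-1,7 \right)}} = \frac{\left(-1\right) \left(-20\right)}{-6 + \left(-1\right)^{2}} = \frac{20}{-6 + 1} = \frac{20}{-5} = 20 \left(- \frac{1}{5}\right) = -4$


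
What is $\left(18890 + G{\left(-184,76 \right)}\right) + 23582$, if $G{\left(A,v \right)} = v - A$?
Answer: $42732$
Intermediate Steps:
$\left(18890 + G{\left(-184,76 \right)}\right) + 23582 = \left(18890 + \left(76 - -184\right)\right) + 23582 = \left(18890 + \left(76 + 184\right)\right) + 23582 = \left(18890 + 260\right) + 23582 = 19150 + 23582 = 42732$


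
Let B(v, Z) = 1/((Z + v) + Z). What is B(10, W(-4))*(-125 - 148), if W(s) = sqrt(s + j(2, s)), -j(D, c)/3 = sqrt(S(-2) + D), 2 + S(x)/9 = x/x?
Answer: -273/(10 + 2*sqrt(-4 - 3*I*sqrt(7))) ≈ -18.091 - 6.9971*I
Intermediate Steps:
S(x) = -9 (S(x) = -18 + 9*(x/x) = -18 + 9*1 = -18 + 9 = -9)
j(D, c) = -3*sqrt(-9 + D)
W(s) = sqrt(s - 3*I*sqrt(7)) (W(s) = sqrt(s - 3*sqrt(-9 + 2)) = sqrt(s - 3*I*sqrt(7)))
B(v, Z) = 1/(v + 2*Z)
B(10, W(-4))*(-125 - 148) = (-125 - 148)/(10 + 2*sqrt(-4 - 3*I*sqrt(7))) = -273/(10 + 2*sqrt(-4 - 3*I*sqrt(7)))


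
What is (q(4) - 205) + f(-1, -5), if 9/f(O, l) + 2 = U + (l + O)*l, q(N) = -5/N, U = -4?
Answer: -1647/8 ≈ -205.88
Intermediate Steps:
f(O, l) = 9/(-6 + l*(O + l)) (f(O, l) = 9/(-2 + (-4 + (l + O)*l)) = 9/(-2 + (-4 + (O + l)*l)) = 9/(-2 + (-4 + l*(O + l))) = 9/(-6 + l*(O + l)))
(q(4) - 205) + f(-1, -5) = (-5/4 - 205) + 9/(-6 + (-5)² - 1*(-5)) = (-5*¼ - 205) + 9/(-6 + 25 + 5) = (-5/4 - 205) + 9/24 = -825/4 + 9*(1/24) = -825/4 + 3/8 = -1647/8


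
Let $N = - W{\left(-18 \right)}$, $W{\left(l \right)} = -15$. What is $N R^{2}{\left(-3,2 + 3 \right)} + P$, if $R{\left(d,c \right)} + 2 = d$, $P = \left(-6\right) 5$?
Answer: $345$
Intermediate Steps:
$P = -30$
$R{\left(d,c \right)} = -2 + d$
$N = 15$ ($N = \left(-1\right) \left(-15\right) = 15$)
$N R^{2}{\left(-3,2 + 3 \right)} + P = 15 \left(-2 - 3\right)^{2} - 30 = 15 \left(-5\right)^{2} - 30 = 15 \cdot 25 - 30 = 375 - 30 = 345$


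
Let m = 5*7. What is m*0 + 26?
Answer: 26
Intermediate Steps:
m = 35
m*0 + 26 = 35*0 + 26 = 0 + 26 = 26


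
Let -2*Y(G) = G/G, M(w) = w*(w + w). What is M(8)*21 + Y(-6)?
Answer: 5375/2 ≈ 2687.5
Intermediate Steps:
M(w) = 2*w**2 (M(w) = w*(2*w) = 2*w**2)
Y(G) = -1/2 (Y(G) = -G/(2*G) = -1/2*1 = -1/2)
M(8)*21 + Y(-6) = (2*8**2)*21 - 1/2 = (2*64)*21 - 1/2 = 128*21 - 1/2 = 2688 - 1/2 = 5375/2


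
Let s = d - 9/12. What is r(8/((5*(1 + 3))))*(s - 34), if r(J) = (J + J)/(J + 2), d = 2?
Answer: -131/12 ≈ -10.917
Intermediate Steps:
r(J) = 2*J/(2 + J) (r(J) = (2*J)/(2 + J) = 2*J/(2 + J))
s = 5/4 (s = 2 - 9/12 = 2 - 9*1/12 = 2 - 3/4 = 5/4 ≈ 1.2500)
r(8/((5*(1 + 3))))*(s - 34) = (2*(8/((5*(1 + 3))))/(2 + 8/((5*(1 + 3)))))*(5/4 - 34) = (2*(8/((5*4)))/(2 + 8/((5*4))))*(-131/4) = (2*(8/20)/(2 + 8/20))*(-131/4) = (2*(8*(1/20))/(2 + 8*(1/20)))*(-131/4) = (2*(2/5)/(2 + 2/5))*(-131/4) = (2*(2/5)/(12/5))*(-131/4) = (2*(2/5)*(5/12))*(-131/4) = (1/3)*(-131/4) = -131/12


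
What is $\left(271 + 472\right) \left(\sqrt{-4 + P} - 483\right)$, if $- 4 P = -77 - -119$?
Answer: $-358869 + \frac{743 i \sqrt{58}}{2} \approx -3.5887 \cdot 10^{5} + 2829.3 i$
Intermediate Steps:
$P = - \frac{21}{2}$ ($P = - \frac{-77 - -119}{4} = - \frac{-77 + 119}{4} = \left(- \frac{1}{4}\right) 42 = - \frac{21}{2} \approx -10.5$)
$\left(271 + 472\right) \left(\sqrt{-4 + P} - 483\right) = \left(271 + 472\right) \left(\sqrt{-4 - \frac{21}{2}} - 483\right) = 743 \left(\sqrt{- \frac{29}{2}} - 483\right) = 743 \left(\frac{i \sqrt{58}}{2} - 483\right) = 743 \left(-483 + \frac{i \sqrt{58}}{2}\right) = -358869 + \frac{743 i \sqrt{58}}{2}$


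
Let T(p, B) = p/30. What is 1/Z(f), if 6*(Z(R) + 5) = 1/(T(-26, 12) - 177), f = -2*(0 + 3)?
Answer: -5336/26685 ≈ -0.19996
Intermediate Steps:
T(p, B) = p/30 (T(p, B) = p*(1/30) = p/30)
f = -6 (f = -2*3 = -6)
Z(R) = -26685/5336 (Z(R) = -5 + 1/(6*((1/30)*(-26) - 177)) = -5 + 1/(6*(-13/15 - 177)) = -5 + 1/(6*(-2668/15)) = -5 + (1/6)*(-15/2668) = -5 - 5/5336 = -26685/5336)
1/Z(f) = 1/(-26685/5336) = -5336/26685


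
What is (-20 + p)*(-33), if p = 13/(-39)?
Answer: 671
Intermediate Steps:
p = -1/3 (p = 13*(-1/39) = -1/3 ≈ -0.33333)
(-20 + p)*(-33) = (-20 - 1/3)*(-33) = -61/3*(-33) = 671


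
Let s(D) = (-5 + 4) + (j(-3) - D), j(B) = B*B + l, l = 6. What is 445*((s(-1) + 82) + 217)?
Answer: 139730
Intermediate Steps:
j(B) = 6 + B**2 (j(B) = B*B + 6 = B**2 + 6 = 6 + B**2)
s(D) = 14 - D (s(D) = (-5 + 4) + ((6 + (-3)**2) - D) = -1 + ((6 + 9) - D) = -1 + (15 - D) = 14 - D)
445*((s(-1) + 82) + 217) = 445*(((14 - 1*(-1)) + 82) + 217) = 445*(((14 + 1) + 82) + 217) = 445*((15 + 82) + 217) = 445*(97 + 217) = 445*314 = 139730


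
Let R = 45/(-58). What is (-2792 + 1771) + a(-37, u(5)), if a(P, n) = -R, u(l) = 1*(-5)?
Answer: -59173/58 ≈ -1020.2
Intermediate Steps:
R = -45/58 (R = 45*(-1/58) = -45/58 ≈ -0.77586)
u(l) = -5
a(P, n) = 45/58 (a(P, n) = -1*(-45/58) = 45/58)
(-2792 + 1771) + a(-37, u(5)) = (-2792 + 1771) + 45/58 = -1021 + 45/58 = -59173/58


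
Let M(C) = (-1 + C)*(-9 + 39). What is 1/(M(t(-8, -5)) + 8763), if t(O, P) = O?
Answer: 1/8493 ≈ 0.00011774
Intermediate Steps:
M(C) = -30 + 30*C (M(C) = (-1 + C)*30 = -30 + 30*C)
1/(M(t(-8, -5)) + 8763) = 1/((-30 + 30*(-8)) + 8763) = 1/((-30 - 240) + 8763) = 1/(-270 + 8763) = 1/8493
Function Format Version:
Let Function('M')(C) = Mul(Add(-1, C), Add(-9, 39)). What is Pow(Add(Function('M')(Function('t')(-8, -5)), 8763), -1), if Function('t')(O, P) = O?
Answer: Rational(1, 8493) ≈ 0.00011774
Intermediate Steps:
Function('M')(C) = Add(-30, Mul(30, C)) (Function('M')(C) = Mul(Add(-1, C), 30) = Add(-30, Mul(30, C)))
Pow(Add(Function('M')(Function('t')(-8, -5)), 8763), -1) = Pow(Add(Add(-30, Mul(30, -8)), 8763), -1) = Pow(Add(Add(-30, -240), 8763), -1) = Pow(Add(-270, 8763), -1) = Pow(8493, -1) = Rational(1, 8493)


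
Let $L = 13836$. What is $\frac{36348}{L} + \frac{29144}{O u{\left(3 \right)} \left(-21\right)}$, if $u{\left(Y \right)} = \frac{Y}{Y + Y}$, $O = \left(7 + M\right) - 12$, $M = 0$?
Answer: $\frac{67524109}{121065} \approx 557.75$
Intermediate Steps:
$O = -5$ ($O = \left(7 + 0\right) - 12 = 7 - 12 = -5$)
$u{\left(Y \right)} = \frac{1}{2}$ ($u{\left(Y \right)} = \frac{Y}{2 Y} = Y \frac{1}{2 Y} = \frac{1}{2}$)
$\frac{36348}{L} + \frac{29144}{O u{\left(3 \right)} \left(-21\right)} = \frac{36348}{13836} + \frac{29144}{\left(-5\right) \frac{1}{2} \left(-21\right)} = 36348 \cdot \frac{1}{13836} + \frac{29144}{\left(- \frac{5}{2}\right) \left(-21\right)} = \frac{3029}{1153} + \frac{29144}{\frac{105}{2}} = \frac{3029}{1153} + 29144 \cdot \frac{2}{105} = \frac{3029}{1153} + \frac{58288}{105} = \frac{67524109}{121065}$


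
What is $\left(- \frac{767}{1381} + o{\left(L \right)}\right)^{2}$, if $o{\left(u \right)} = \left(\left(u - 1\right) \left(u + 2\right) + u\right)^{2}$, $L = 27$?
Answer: $\frac{709562576106679876}{1907161} \approx 3.7205 \cdot 10^{11}$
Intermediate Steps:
$o{\left(u \right)} = \left(u + \left(-1 + u\right) \left(2 + u\right)\right)^{2}$ ($o{\left(u \right)} = \left(\left(-1 + u\right) \left(2 + u\right) + u\right)^{2} = \left(u + \left(-1 + u\right) \left(2 + u\right)\right)^{2}$)
$\left(- \frac{767}{1381} + o{\left(L \right)}\right)^{2} = \left(- \frac{767}{1381} + \left(-2 + 27^{2} + 2 \cdot 27\right)^{2}\right)^{2} = \left(\left(-767\right) \frac{1}{1381} + \left(-2 + 729 + 54\right)^{2}\right)^{2} = \left(- \frac{767}{1381} + 781^{2}\right)^{2} = \left(- \frac{767}{1381} + 609961\right)^{2} = \left(\frac{842355374}{1381}\right)^{2} = \frac{709562576106679876}{1907161}$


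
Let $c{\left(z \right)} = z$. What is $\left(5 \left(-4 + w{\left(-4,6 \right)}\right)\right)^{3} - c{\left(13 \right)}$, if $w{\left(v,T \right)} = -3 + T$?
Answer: $-138$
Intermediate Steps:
$\left(5 \left(-4 + w{\left(-4,6 \right)}\right)\right)^{3} - c{\left(13 \right)} = \left(5 \left(-4 + \left(-3 + 6\right)\right)\right)^{3} - 13 = \left(5 \left(-4 + 3\right)\right)^{3} - 13 = \left(5 \left(-1\right)\right)^{3} - 13 = \left(-5\right)^{3} - 13 = -125 - 13 = -138$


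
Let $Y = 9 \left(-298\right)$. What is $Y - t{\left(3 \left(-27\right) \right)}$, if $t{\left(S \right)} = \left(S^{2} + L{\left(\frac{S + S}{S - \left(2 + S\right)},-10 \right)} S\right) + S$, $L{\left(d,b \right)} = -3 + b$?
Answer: $-10215$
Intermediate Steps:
$t{\left(S \right)} = S^{2} - 12 S$ ($t{\left(S \right)} = \left(S^{2} + \left(-3 - 10\right) S\right) + S = \left(S^{2} - 13 S\right) + S = S^{2} - 12 S$)
$Y = -2682$
$Y - t{\left(3 \left(-27\right) \right)} = -2682 - 3 \left(-27\right) \left(-12 + 3 \left(-27\right)\right) = -2682 - - 81 \left(-12 - 81\right) = -2682 - \left(-81\right) \left(-93\right) = -2682 - 7533 = -10215$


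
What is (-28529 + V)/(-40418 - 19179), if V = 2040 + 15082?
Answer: 187/977 ≈ 0.19140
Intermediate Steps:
V = 17122
(-28529 + V)/(-40418 - 19179) = (-28529 + 17122)/(-40418 - 19179) = -11407/(-59597) = -11407*(-1/59597) = 187/977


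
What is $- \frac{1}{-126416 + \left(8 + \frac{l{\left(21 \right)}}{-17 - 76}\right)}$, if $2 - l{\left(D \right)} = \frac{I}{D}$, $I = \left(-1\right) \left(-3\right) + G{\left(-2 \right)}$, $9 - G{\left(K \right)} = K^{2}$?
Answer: $\frac{1953}{246874858} \approx 7.9109 \cdot 10^{-6}$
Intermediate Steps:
$G{\left(K \right)} = 9 - K^{2}$
$I = 8$ ($I = \left(-1\right) \left(-3\right) + \left(9 - \left(-2\right)^{2}\right) = 3 + \left(9 - 4\right) = 3 + 5 = 8$)
$l{\left(D \right)} = 2 - \frac{8}{D}$
$- \frac{1}{-126416 + \left(8 + \frac{l{\left(21 \right)}}{-17 - 76}\right)} = - \frac{1}{-126416 + \left(8 + \frac{2 - \frac{8}{21}}{-17 - 76}\right)} = - \frac{1}{-126416 + \left(8 + \frac{2 - \frac{8}{21}}{-93}\right)} = - \frac{1}{-126416 + \left(8 + \left(2 - \frac{8}{21}\right) \left(- \frac{1}{93}\right)\right)} = - \frac{1}{-126416 + \left(8 + \frac{34}{21} \left(- \frac{1}{93}\right)\right)} = - \frac{1}{-126416 + \left(8 - \frac{34}{1953}\right)} = - \frac{1}{-126416 + \frac{15590}{1953}} = - \frac{1}{- \frac{246874858}{1953}} = \left(-1\right) \left(- \frac{1953}{246874858}\right) = \frac{1953}{246874858}$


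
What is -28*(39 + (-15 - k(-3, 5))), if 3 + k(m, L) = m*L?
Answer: -1176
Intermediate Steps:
k(m, L) = -3 + L*m (k(m, L) = -3 + m*L = -3 + L*m)
-28*(39 + (-15 - k(-3, 5))) = -28*(39 + (-15 - (-3 + 5*(-3)))) = -28*(39 + (-15 - (-3 - 15))) = -28*(39 + (-15 - 1*(-18))) = -28*(39 + (-15 + 18)) = -28*(39 + 3) = -28*42 = -1176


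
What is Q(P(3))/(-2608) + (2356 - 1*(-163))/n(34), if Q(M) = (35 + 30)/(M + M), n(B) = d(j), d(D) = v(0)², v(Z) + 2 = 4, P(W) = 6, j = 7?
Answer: 19708591/31296 ≈ 629.75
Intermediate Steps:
v(Z) = 2 (v(Z) = -2 + 4 = 2)
d(D) = 4 (d(D) = 2² = 4)
n(B) = 4
Q(M) = 65/(2*M) (Q(M) = 65/((2*M)) = 65*(1/(2*M)) = 65/(2*M))
Q(P(3))/(-2608) + (2356 - 1*(-163))/n(34) = ((65/2)/6)/(-2608) + (2356 - 1*(-163))/4 = ((65/2)*(⅙))*(-1/2608) + (2356 + 163)*(¼) = (65/12)*(-1/2608) + 2519*(¼) = -65/31296 + 2519/4 = 19708591/31296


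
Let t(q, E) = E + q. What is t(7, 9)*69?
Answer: 1104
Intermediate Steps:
t(7, 9)*69 = (9 + 7)*69 = 16*69 = 1104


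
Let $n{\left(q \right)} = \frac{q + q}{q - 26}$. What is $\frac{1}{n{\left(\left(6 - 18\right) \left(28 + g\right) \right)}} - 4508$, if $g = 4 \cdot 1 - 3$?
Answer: $- \frac{1568597}{348} \approx -4507.5$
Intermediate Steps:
$g = 1$ ($g = 4 - 3 = 1$)
$n{\left(q \right)} = \frac{2 q}{-26 + q}$
$\frac{1}{n{\left(\left(6 - 18\right) \left(28 + g\right) \right)}} - 4508 = \frac{1}{2 \left(6 - 18\right) \left(28 + 1\right) \frac{1}{-26 + \left(6 - 18\right) \left(28 + 1\right)}} - 4508 = \frac{1}{2 \left(\left(-12\right) 29\right) \frac{1}{-26 - 348}} - 4508 = \frac{1}{2 \left(-348\right) \frac{1}{-26 - 348}} - 4508 = \frac{1}{2 \left(-348\right) \frac{1}{-374}} - 4508 = \frac{1}{2 \left(-348\right) \left(- \frac{1}{374}\right)} - 4508 = \frac{1}{\frac{348}{187}} - 4508 = \frac{187}{348} - 4508 = - \frac{1568597}{348}$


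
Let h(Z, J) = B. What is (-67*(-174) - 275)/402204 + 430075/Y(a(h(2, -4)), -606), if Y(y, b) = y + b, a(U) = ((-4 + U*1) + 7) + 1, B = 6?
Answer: -21621387629/29964198 ≈ -721.57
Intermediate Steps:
h(Z, J) = 6
a(U) = 4 + U (a(U) = ((-4 + U) + 7) + 1 = (3 + U) + 1 = 4 + U)
Y(y, b) = b + y
(-67*(-174) - 275)/402204 + 430075/Y(a(h(2, -4)), -606) = (-67*(-174) - 275)/402204 + 430075/(-606 + (4 + 6)) = (11658 - 275)*(1/402204) + 430075/(-606 + 10) = 11383*(1/402204) + 430075/(-596) = 11383/402204 + 430075*(-1/596) = 11383/402204 - 430075/596 = -21621387629/29964198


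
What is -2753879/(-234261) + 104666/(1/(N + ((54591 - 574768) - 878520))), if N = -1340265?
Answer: -67157052510510733/234261 ≈ -2.8668e+11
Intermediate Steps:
-2753879/(-234261) + 104666/(1/(N + ((54591 - 574768) - 878520))) = -2753879/(-234261) + 104666/(1/(-1340265 + ((54591 - 574768) - 878520))) = -2753879*(-1/234261) + 104666/(1/(-1340265 + (-520177 - 878520))) = 2753879/234261 + 104666/(1/(-1340265 - 1398697)) = 2753879/234261 + 104666/(1/(-2738962)) = 2753879/234261 + 104666/(-1/2738962) = 2753879/234261 + 104666*(-2738962) = 2753879/234261 - 286676196692 = -67157052510510733/234261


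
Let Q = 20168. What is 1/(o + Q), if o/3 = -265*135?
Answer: -1/87157 ≈ -1.1474e-5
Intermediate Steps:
o = -107325 (o = 3*(-265*135) = 3*(-35775) = -107325)
1/(o + Q) = 1/(-107325 + 20168) = 1/(-87157) = -1/87157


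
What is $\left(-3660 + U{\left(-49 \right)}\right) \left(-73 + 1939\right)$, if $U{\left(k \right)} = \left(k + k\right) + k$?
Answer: $-7103862$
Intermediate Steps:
$U{\left(k \right)} = 3 k$ ($U{\left(k \right)} = 2 k + k = 3 k$)
$\left(-3660 + U{\left(-49 \right)}\right) \left(-73 + 1939\right) = \left(-3660 + 3 \left(-49\right)\right) \left(-73 + 1939\right) = \left(-3660 - 147\right) 1866 = \left(-3807\right) 1866 = -7103862$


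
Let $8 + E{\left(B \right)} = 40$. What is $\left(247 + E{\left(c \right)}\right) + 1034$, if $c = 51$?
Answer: $1313$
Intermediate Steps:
$E{\left(B \right)} = 32$ ($E{\left(B \right)} = -8 + 40 = 32$)
$\left(247 + E{\left(c \right)}\right) + 1034 = \left(247 + 32\right) + 1034 = 279 + 1034 = 1313$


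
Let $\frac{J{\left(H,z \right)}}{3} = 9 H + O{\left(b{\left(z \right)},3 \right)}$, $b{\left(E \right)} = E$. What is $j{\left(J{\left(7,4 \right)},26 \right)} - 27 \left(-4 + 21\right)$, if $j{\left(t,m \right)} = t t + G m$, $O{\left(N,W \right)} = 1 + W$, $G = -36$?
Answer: $39006$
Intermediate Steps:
$J{\left(H,z \right)} = 12 + 27 H$ ($J{\left(H,z \right)} = 3 \left(9 H + \left(1 + 3\right)\right) = 3 \left(9 H + 4\right) = 3 \left(4 + 9 H\right) = 12 + 27 H$)
$j{\left(t,m \right)} = t^{2} - 36 m$ ($j{\left(t,m \right)} = t t - 36 m = t^{2} - 36 m$)
$j{\left(J{\left(7,4 \right)},26 \right)} - 27 \left(-4 + 21\right) = \left(\left(12 + 27 \cdot 7\right)^{2} - 936\right) - 27 \left(-4 + 21\right) = \left(\left(12 + 189\right)^{2} - 936\right) - 459 = \left(201^{2} - 936\right) - 459 = \left(40401 - 936\right) - 459 = 39465 - 459 = 39006$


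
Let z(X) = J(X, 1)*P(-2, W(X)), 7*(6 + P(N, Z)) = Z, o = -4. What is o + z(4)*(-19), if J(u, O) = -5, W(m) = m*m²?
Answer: 2062/7 ≈ 294.57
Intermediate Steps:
W(m) = m³
P(N, Z) = -6 + Z/7
z(X) = 30 - 5*X³/7 (z(X) = -5*(-6 + X³/7) = 30 - 5*X³/7)
o + z(4)*(-19) = -4 + (30 - 5/7*4³)*(-19) = -4 + (30 - 5/7*64)*(-19) = -4 + (30 - 320/7)*(-19) = -4 - 110/7*(-19) = -4 + 2090/7 = 2062/7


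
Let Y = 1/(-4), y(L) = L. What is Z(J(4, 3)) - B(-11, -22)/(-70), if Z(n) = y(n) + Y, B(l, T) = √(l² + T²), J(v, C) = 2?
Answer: 7/4 + 11*√5/70 ≈ 2.1014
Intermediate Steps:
Y = -¼ ≈ -0.25000
B(l, T) = √(T² + l²)
Z(n) = -¼ + n (Z(n) = n - ¼ = -¼ + n)
Z(J(4, 3)) - B(-11, -22)/(-70) = (-¼ + 2) - √((-22)² + (-11)²)/(-70) = 7/4 - √(484 + 121)*(-1)/70 = 7/4 - √605*(-1)/70 = 7/4 - 11*√5*(-1)/70 = 7/4 - (-11)*√5/70 = 7/4 + 11*√5/70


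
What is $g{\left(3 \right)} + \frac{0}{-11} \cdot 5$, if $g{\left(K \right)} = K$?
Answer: $3$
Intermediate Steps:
$g{\left(3 \right)} + \frac{0}{-11} \cdot 5 = 3 + \frac{0}{-11} \cdot 5 = 3 + 0 \left(- \frac{1}{11}\right) 5 = 3 + 0 \cdot 5 = 3 + 0 = 3$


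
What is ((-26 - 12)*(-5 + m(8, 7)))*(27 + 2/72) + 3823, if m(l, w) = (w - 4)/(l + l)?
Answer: 2524523/288 ≈ 8765.7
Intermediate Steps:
m(l, w) = (-4 + w)/(2*l) (m(l, w) = (-4 + w)/((2*l)) = (-4 + w)*(1/(2*l)) = (-4 + w)/(2*l))
((-26 - 12)*(-5 + m(8, 7)))*(27 + 2/72) + 3823 = ((-26 - 12)*(-5 + (½)*(-4 + 7)/8))*(27 + 2/72) + 3823 = (-38*(-5 + (½)*(⅛)*3))*(27 + 2*(1/72)) + 3823 = (-38*(-5 + 3/16))*(27 + 1/36) + 3823 = -38*(-77/16)*(973/36) + 3823 = (1463/8)*(973/36) + 3823 = 1423499/288 + 3823 = 2524523/288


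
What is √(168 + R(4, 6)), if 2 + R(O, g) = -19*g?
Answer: 2*√13 ≈ 7.2111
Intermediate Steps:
R(O, g) = -2 - 19*g
√(168 + R(4, 6)) = √(168 + (-2 - 19*6)) = √(168 + (-2 - 114)) = √(168 - 116) = √52 = 2*√13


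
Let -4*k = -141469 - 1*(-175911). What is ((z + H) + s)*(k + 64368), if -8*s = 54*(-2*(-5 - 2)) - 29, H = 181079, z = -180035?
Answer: 850301875/16 ≈ 5.3144e+7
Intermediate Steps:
k = -17221/2 (k = -(-141469 - 1*(-175911))/4 = -(-141469 + 175911)/4 = -1/4*34442 = -17221/2 ≈ -8610.5)
s = -727/8 (s = -(54*(-2*(-5 - 2)) - 29)/8 = -(54*(-2*(-7)) - 29)/8 = -(54*14 - 29)/8 = -(756 - 29)/8 = -1/8*727 = -727/8 ≈ -90.875)
((z + H) + s)*(k + 64368) = ((-180035 + 181079) - 727/8)*(-17221/2 + 64368) = (1044 - 727/8)*(111515/2) = (7625/8)*(111515/2) = 850301875/16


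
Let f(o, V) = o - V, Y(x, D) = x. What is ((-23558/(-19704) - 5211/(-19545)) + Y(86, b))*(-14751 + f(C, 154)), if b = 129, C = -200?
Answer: -5653127000323/4279052 ≈ -1.3211e+6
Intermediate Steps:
((-23558/(-19704) - 5211/(-19545)) + Y(86, b))*(-14751 + f(C, 154)) = ((-23558/(-19704) - 5211/(-19545)) + 86)*(-14751 + (-200 - 1*154)) = ((-23558*(-1/19704) - 5211*(-1/19545)) + 86)*(-14751 + (-200 - 154)) = ((11779/9852 + 1737/6515) + 86)*(-14751 - 354) = (93853109/64185780 + 86)*(-15105) = (5613830189/64185780)*(-15105) = -5653127000323/4279052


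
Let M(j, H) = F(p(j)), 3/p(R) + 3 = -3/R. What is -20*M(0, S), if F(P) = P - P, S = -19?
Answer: 0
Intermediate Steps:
p(R) = 3/(-3 - 3/R)
F(P) = 0
M(j, H) = 0
-20*M(0, S) = -20*0 = 0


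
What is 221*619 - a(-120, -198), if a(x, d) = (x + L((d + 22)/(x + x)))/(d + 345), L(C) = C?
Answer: 301643584/2205 ≈ 1.3680e+5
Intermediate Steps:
a(x, d) = (x + (22 + d)/(2*x))/(345 + d) (a(x, d) = (x + (d + 22)/(x + x))/(d + 345) = (x + (22 + d)/((2*x)))/(345 + d) = (x + (22 + d)*(1/(2*x)))/(345 + d) = (x + (22 + d)/(2*x))/(345 + d))
221*619 - a(-120, -198) = 221*619 - (11 + (-120)**2 + (1/2)*(-198))/((-120)*(345 - 198)) = 136799 - (-1)*(11 + 14400 - 99)/(120*147) = 136799 - (-1)*14312/(120*147) = 136799 - 1*(-1789/2205) = 136799 + 1789/2205 = 301643584/2205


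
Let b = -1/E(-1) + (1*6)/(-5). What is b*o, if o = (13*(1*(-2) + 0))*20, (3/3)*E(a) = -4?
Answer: 494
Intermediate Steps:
E(a) = -4
b = -19/20 (b = -1/(-4) + (1*6)/(-5) = -1*(-¼) + 6*(-⅕) = ¼ - 6/5 = -19/20 ≈ -0.95000)
o = -520 (o = (13*(-2 + 0))*20 = (13*(-2))*20 = -26*20 = -520)
b*o = -19/20*(-520) = 494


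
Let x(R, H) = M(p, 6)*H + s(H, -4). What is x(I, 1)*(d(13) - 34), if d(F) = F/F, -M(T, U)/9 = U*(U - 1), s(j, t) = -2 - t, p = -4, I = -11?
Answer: 8844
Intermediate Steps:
M(T, U) = -9*U*(-1 + U) (M(T, U) = -9*U*(U - 1) = -9*U*(-1 + U))
d(F) = 1
x(R, H) = 2 - 270*H (x(R, H) = (9*6*(1 - 1*6))*H + (-2 - 1*(-4)) = (9*6*(1 - 6))*H + (-2 + 4) = (9*6*(-5))*H + 2 = -270*H + 2 = 2 - 270*H)
x(I, 1)*(d(13) - 34) = (2 - 270*1)*(1 - 34) = (2 - 270)*(-33) = -268*(-33) = 8844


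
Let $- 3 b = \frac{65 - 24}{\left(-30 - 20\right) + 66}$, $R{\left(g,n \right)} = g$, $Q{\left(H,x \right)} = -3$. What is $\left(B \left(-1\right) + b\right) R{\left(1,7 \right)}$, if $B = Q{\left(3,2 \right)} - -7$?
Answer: $- \frac{233}{48} \approx -4.8542$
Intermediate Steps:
$B = 4$ ($B = -3 - -7 = -3 + 7 = 4$)
$b = - \frac{41}{48}$ ($b = - \frac{\left(65 - 24\right) \frac{1}{\left(-30 - 20\right) + 66}}{3} = - \frac{41 \frac{1}{-50 + 66}}{3} = - \frac{41 \cdot \frac{1}{16}}{3} = \left(- \frac{1}{3}\right) \frac{41}{16} = - \frac{41}{48} \approx -0.85417$)
$\left(B \left(-1\right) + b\right) R{\left(1,7 \right)} = \left(4 \left(-1\right) - \frac{41}{48}\right) 1 = \left(-4 - \frac{41}{48}\right) 1 = \left(- \frac{233}{48}\right) 1 = - \frac{233}{48}$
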